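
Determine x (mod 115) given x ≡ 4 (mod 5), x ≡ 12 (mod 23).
104

Using the Chinese Remainder Theorem:
M = product of moduli = 115
For equation 1: M_1 = 23, 23 ≡ 3 (mod 5), inverse of 23 mod 5 is 2 (check: 3 × 2 = 6 ≡ 1 (mod 5))
For equation 2: M_2 = 5, 5 ≡ 5 (mod 23), inverse of 5 mod 23 is 14 (check: 5 × 14 = 70 ≡ 1 (mod 23))
Combine: x ≡ Σ r_i×M_i×(M_i⁻¹ mod m_i) = 4×23×2 + 12×5×14 = 184 + 840 = 1024
1024 mod 115 = 104
x ≡ 104 (mod 115)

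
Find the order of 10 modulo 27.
Powers of 10 mod 27: 10^1≡10, 10^2≡19, 10^3≡1. Order = 3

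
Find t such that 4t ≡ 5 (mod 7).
3

Since gcd(4, 7) = 1 divides 5, a solution exists.
Multiply both sides by the inverse of 4 mod 7:
  4^(-1) mod 7 = 2
  x ≡ 2 × 5 ≡ 10 ≡ 3 (mod 7)
Verification: 4 × 3 = 12 = 1 × 7 + 5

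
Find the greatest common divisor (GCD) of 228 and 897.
3

Using the Euclidean algorithm:
228 = 0 × 897 + 228
897 = 3 × 228 + 213
228 = 1 × 213 + 15
213 = 14 × 15 + 3
15 = 5 × 3 + 0

GCD(228, 897) = 3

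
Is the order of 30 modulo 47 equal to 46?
Yes, ord_47(30) = 46.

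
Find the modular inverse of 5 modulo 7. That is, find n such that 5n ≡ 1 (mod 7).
3

Using Extended Euclidean Algorithm:
gcd(5, 7) = 1
Bezout coefficients: 5 × 3 + 7 × -2 = 1
So 5 × 3 ≡ 1 (mod 7)
The inverse is 3 mod 7 = 3
Verification: 5 × 3 = 15 = 2 × 7 + 1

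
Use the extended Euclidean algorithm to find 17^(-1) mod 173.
Extended GCD: 17(-61) + 173(6) = 1. So 17^(-1) ≡ 112 ≡ 112 (mod 173). Verify: 17 × 112 = 1904 ≡ 1 (mod 173)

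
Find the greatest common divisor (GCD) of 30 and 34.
2

Using the Euclidean algorithm:
30 = 0 × 34 + 30
34 = 1 × 30 + 4
30 = 7 × 4 + 2
4 = 2 × 2 + 0

GCD(30, 34) = 2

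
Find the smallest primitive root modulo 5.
p - 1 = 4 has prime divisors 2. h is a primitive root mod 5 iff h^(4/q) ≢ 1 (mod 5) for each such q.
h = 2: 2^2 ≡ 4 (mod 5); none is 1, so 2 has order 4 and is a primitive root.
The smallest primitive root mod 5 is g = 2.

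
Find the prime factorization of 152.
2^3 × 19

Divide by primes starting from smallest:
152 ÷ 2 = 76
76 ÷ 2 = 38
38 ÷ 2 = 19
19 ÷ 19 = 1

152 = 2^3 × 19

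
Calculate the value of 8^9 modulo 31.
9 = 8 + 1 (binary 1001). Repeated squaring mod 31: 8^1 ≡ 8; 8^2 ≡ 8² = 64 ≡ 2; 8^4 ≡ 2² = 4 ≡ 4; 8^8 ≡ 4² = 16 ≡ 16. Multiply: 8^9 = 8^8 × 8^1 ≡ 16 × 8 (mod 31): 16 × 8 = 128 ≡ 4. So 8^9 ≡ 4 (mod 31).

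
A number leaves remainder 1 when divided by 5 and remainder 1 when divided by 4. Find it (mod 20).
M = 5 × 4 = 20. M₁ = 4, y₁ ≡ 4 (mod 5). M₂ = 5, y₂ ≡ 1 (mod 4). r = 1×4×4 + 1×5×1 ≡ 1 (mod 20)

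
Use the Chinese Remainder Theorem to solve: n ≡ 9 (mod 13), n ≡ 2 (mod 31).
126

Using the Chinese Remainder Theorem:
M = product of moduli = 403
For equation 1: M_1 = 31, 31 ≡ 5 (mod 13), inverse of 31 mod 13 is 8 (check: 5 × 8 = 40 ≡ 1 (mod 13))
For equation 2: M_2 = 13, 13 ≡ 13 (mod 31), inverse of 13 mod 31 is 12 (check: 13 × 12 = 156 ≡ 1 (mod 31))
Combine: n ≡ Σ r_i×M_i×(M_i⁻¹ mod m_i) = 9×31×8 + 2×13×12 = 2232 + 312 = 2544
2544 mod 403 = 126
n ≡ 126 (mod 403)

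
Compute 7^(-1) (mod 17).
7^(-1) ≡ 5 (mod 17). Verification: 7 × 5 = 35 ≡ 1 (mod 17)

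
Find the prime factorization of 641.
641

Divide by primes starting from smallest:
641 ÷ 641 = 1

641 = 641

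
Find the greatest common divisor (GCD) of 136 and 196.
4

Using the Euclidean algorithm:
136 = 0 × 196 + 136
196 = 1 × 136 + 60
136 = 2 × 60 + 16
60 = 3 × 16 + 12
16 = 1 × 12 + 4
12 = 3 × 4 + 0

GCD(136, 196) = 4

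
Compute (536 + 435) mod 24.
11

(536 + 435) = 971
971 mod 24 = 11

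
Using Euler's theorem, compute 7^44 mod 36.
By Euler: 7^{12} ≡ 1 (mod 36) since gcd(7, 36) = 1. 44 = 3×12 + 8. So 7^{44} ≡ 7^{8} ≡ 13 (mod 36)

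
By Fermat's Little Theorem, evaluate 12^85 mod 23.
By Fermat: 12^{22} ≡ 1 (mod 23). 85 = 3×22 + 19. So 12^{85} ≡ 12^{19} ≡ 8 (mod 23)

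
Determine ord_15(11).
Powers of 11 mod 15: 11^1≡11, 11^2≡1. Order = 2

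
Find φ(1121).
1044

Prime factorization: 1121 = 19 × 59
Using the formula φ(n) = n × Π(1 - 1/p) for each prime factor p:
φ(1121) = 1121 × (1 - 1/19) × (1 - 1/59)
φ(1121) = 1044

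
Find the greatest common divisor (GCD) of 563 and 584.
1

Using the Euclidean algorithm:
563 = 0 × 584 + 563
584 = 1 × 563 + 21
563 = 26 × 21 + 17
21 = 1 × 17 + 4
17 = 4 × 4 + 1
4 = 4 × 1 + 0

GCD(563, 584) = 1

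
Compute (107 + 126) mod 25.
8

(107 + 126) = 233
233 mod 25 = 8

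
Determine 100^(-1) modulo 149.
100^(-1) ≡ 76 (mod 149). Verification: 100 × 76 = 7600 ≡ 1 (mod 149)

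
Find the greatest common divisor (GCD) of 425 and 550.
25

Using the Euclidean algorithm:
425 = 0 × 550 + 425
550 = 1 × 425 + 125
425 = 3 × 125 + 50
125 = 2 × 50 + 25
50 = 2 × 25 + 0

GCD(425, 550) = 25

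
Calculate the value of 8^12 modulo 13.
Using Fermat: 8^{12} ≡ 1 (mod 13). 12 ≡ 0 (mod 12). So 8^{12} ≡ 8^{0} ≡ 1 (mod 13)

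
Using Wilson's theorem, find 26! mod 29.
(28)! = (26)! × (27) × (28) ≡ -1 (mod 29). So (26)! ≡ -1 × [(28)(27)]^(-1) ≡ 14 (mod 29)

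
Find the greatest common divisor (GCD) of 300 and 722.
2

Using the Euclidean algorithm:
300 = 0 × 722 + 300
722 = 2 × 300 + 122
300 = 2 × 122 + 56
122 = 2 × 56 + 10
56 = 5 × 10 + 6
10 = 1 × 6 + 4
6 = 1 × 4 + 2
4 = 2 × 2 + 0

GCD(300, 722) = 2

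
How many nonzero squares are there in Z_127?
For prime 127, there are (p-1)/2 = (127-1)/2 = 63 quadratic residues (excluding 0).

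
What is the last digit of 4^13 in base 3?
Using Fermat: 4^{2} ≡ 1 (mod 3). 13 ≡ 1 (mod 2). So 4^{13} ≡ 4^{1} ≡ 1 (mod 3)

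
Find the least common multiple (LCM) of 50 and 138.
3450

First find GCD(50, 138) using the Euclidean algorithm:
50 = 0 × 138 + 50
138 = 2 × 50 + 38
50 = 1 × 38 + 12
38 = 3 × 12 + 2
12 = 6 × 2 + 0
GCD(50, 138) = 2

LCM formula: LCM(a, b) = (a × b) / GCD(a, b)
LCM(50, 138) = (50 × 138) / 2
LCM(50, 138) = 6900 / 2
LCM(50, 138) = 3450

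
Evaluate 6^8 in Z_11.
8 = 8 (binary 1000). Repeated squaring mod 11: 6^1 ≡ 6; 6^2 ≡ 6² = 36 ≡ 3; 6^4 ≡ 3² = 9 ≡ 9; 6^8 ≡ 9² = 81 ≡ 4. So 6^8 ≡ 4 (mod 11).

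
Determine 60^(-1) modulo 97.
60^(-1) ≡ 76 (mod 97). Verification: 60 × 76 = 4560 ≡ 1 (mod 97)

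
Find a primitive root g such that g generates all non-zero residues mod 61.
p - 1 = 60 has prime divisors 2, 3, 5. h is a primitive root mod 61 iff h^(60/q) ≢ 1 (mod 61) for each such q.
h = 2: 2^30 ≡ 60, 2^20 ≡ 47, 2^12 ≡ 9 (mod 61); none is 1, so 2 has order 60 and is a primitive root.
The smallest primitive root mod 61 is g = 2.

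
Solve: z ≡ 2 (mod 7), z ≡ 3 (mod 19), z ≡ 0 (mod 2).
M = 7 × 19 × 2 = 266. M₁ = 38, y₁ ≡ 5 (mod 7). M₂ = 14, y₂ ≡ 15 (mod 19). M₃ = 133, y₃ ≡ 1 (mod 2). z = 2×38×5 + 3×14×15 + 0×133×1 ≡ 212 (mod 266)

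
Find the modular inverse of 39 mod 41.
39^(-1) ≡ 20 (mod 41). Verification: 39 × 20 = 780 ≡ 1 (mod 41)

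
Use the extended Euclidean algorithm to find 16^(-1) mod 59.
Extended GCD: 16(-11) + 59(3) = 1. So 16^(-1) ≡ 48 ≡ 48 (mod 59). Verify: 16 × 48 = 768 ≡ 1 (mod 59)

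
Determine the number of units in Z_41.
40

Prime factorization: 41 = 41
Using the formula φ(n) = n × Π(1 - 1/p) for each prime factor p:
φ(41) = 41 × (1 - 1/41)
φ(41) = 40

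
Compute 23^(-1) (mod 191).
23^(-1) ≡ 108 (mod 191). Verification: 23 × 108 = 2484 ≡ 1 (mod 191)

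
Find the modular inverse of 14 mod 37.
14^(-1) ≡ 8 (mod 37). Verification: 14 × 8 = 112 ≡ 1 (mod 37)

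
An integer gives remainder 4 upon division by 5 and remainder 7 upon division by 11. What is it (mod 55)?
M = 5 × 11 = 55. M₁ = 11, y₁ ≡ 1 (mod 5). M₂ = 5, y₂ ≡ 9 (mod 11). n = 4×11×1 + 7×5×9 ≡ 29 (mod 55). The smallest positive such number is 29.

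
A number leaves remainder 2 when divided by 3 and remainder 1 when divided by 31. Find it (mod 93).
M = 3 × 31 = 93. M₁ = 31, y₁ ≡ 1 (mod 3). M₂ = 3, y₂ ≡ 21 (mod 31). x = 2×31×1 + 1×3×21 ≡ 32 (mod 93)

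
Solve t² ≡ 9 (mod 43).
The square roots of 9 mod 43 are 40 and 3. Verify: 40² = 1600 ≡ 9 (mod 43)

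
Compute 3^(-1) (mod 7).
5

Using Extended Euclidean Algorithm:
gcd(3, 7) = 1
Bezout coefficients: 3 × -2 + 7 × 1 = 1
So 3 × -2 ≡ 1 (mod 7)
The inverse is -2 mod 7 = 5
Verification: 3 × 5 = 15 = 2 × 7 + 1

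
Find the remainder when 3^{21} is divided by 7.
By Fermat: 3^{6} ≡ 1 (mod 7). 21 = 3×6 + 3. So 3^{21} ≡ 3^{3} ≡ 6 (mod 7)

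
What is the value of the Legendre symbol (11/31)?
(11/31) = 11^{15} mod 31 = -1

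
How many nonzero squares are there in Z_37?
For prime 37, there are (p-1)/2 = (37-1)/2 = 18 quadratic residues (excluding 0).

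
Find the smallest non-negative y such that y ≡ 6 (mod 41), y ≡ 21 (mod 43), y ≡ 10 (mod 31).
5869

Using the Chinese Remainder Theorem:
M = product of moduli = 54653
For equation 1: M_1 = 1333, 1333 ≡ 21 (mod 41), inverse of 1333 mod 41 is 2 (check: 21 × 2 = 42 ≡ 1 (mod 41))
For equation 2: M_2 = 1271, 1271 ≡ 24 (mod 43), inverse of 1271 mod 43 is 9 (check: 24 × 9 = 216 ≡ 1 (mod 43))
For equation 3: M_3 = 1763, 1763 ≡ 27 (mod 31), inverse of 1763 mod 31 is 23 (check: 27 × 23 = 621 ≡ 1 (mod 31))
Combine: y ≡ Σ r_i×M_i×(M_i⁻¹ mod m_i) = 6×1333×2 + 21×1271×9 + 10×1763×23 = 15996 + 240219 + 405490 = 661705
661705 mod 54653 = 5869
y ≡ 5869 (mod 54653)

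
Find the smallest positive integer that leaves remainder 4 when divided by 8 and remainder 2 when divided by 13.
M = 8 × 13 = 104. M₁ = 13, y₁ ≡ 5 (mod 8). M₂ = 8, y₂ ≡ 5 (mod 13). y = 4×13×5 + 2×8×5 ≡ 28 (mod 104). The smallest positive such number is 28.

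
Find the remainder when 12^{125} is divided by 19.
By Fermat: 12^{18} ≡ 1 (mod 19). 125 = 6×18 + 17. So 12^{125} ≡ 12^{17} ≡ 8 (mod 19)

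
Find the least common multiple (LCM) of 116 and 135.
15660

First find GCD(116, 135) using the Euclidean algorithm:
116 = 0 × 135 + 116
135 = 1 × 116 + 19
116 = 6 × 19 + 2
19 = 9 × 2 + 1
2 = 2 × 1 + 0
GCD(116, 135) = 1

LCM formula: LCM(a, b) = (a × b) / GCD(a, b)
LCM(116, 135) = (116 × 135) / 1
LCM(116, 135) = 15660 / 1
LCM(116, 135) = 15660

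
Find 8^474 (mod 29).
Using Fermat: 8^{28} ≡ 1 (mod 29). 474 ≡ 26 (mod 28). So 8^{474} ≡ 8^{26} ≡ 5 (mod 29)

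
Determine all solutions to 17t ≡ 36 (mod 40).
28

Since gcd(17, 40) = 1 divides 36, a solution exists.
Multiply both sides by the inverse of 17 mod 40:
  17^(-1) mod 40 = 33
  x ≡ 33 × 36 ≡ 1188 ≡ 28 (mod 40)
Verification: 17 × 28 = 476 = 11 × 40 + 36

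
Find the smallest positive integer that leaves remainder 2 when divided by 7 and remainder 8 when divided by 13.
M = 7 × 13 = 91. M₁ = 13, y₁ ≡ 6 (mod 7). M₂ = 7, y₂ ≡ 2 (mod 13). k = 2×13×6 + 8×7×2 ≡ 86 (mod 91). The smallest positive such number is 86.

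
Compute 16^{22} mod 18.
16

Using successive squaring:
Binary expansion of 22: 10110
Powers of 16 mod 18 (each is the square of the previous):
  16^1 ≡ 16 (mod 18)
  16^2 ≡ 16² = 256 ≡ 4 (mod 18)
  16^4 ≡ 4² = 16 ≡ 16 (mod 18)
  16^8 ≡ 16² = 256 ≡ 4 (mod 18)
  16^16 ≡ 4² = 16 ≡ 16 (mod 18)
22 = 16 + 4 + 2, so 16^22 = 16^16 × 16^4 × 16^2 ≡ 16 × 16 × 4 (mod 18)
Multiplying step by step:
  16 × 16 = 256 ≡ 4 (mod 18)
  4 × 4 = 16 ≡ 16 (mod 18)
Result: 16^22 ≡ 16 (mod 18)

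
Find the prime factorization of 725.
5^2 × 29

Divide by primes starting from smallest:
725 ÷ 5 = 145
145 ÷ 5 = 29
29 ÷ 29 = 1

725 = 5^2 × 29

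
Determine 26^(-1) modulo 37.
26^(-1) ≡ 10 (mod 37). Verification: 26 × 10 = 260 ≡ 1 (mod 37)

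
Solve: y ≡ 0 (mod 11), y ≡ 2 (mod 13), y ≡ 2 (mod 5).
M = 11 × 13 × 5 = 715. M₁ = 65, y₁ ≡ 10 (mod 11). M₂ = 55, y₂ ≡ 9 (mod 13). M₃ = 143, y₃ ≡ 2 (mod 5). y = 0×65×10 + 2×55×9 + 2×143×2 ≡ 132 (mod 715)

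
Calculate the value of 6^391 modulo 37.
Using Fermat: 6^{36} ≡ 1 (mod 37). 391 ≡ 31 (mod 36). So 6^{391} ≡ 6^{31} ≡ 31 (mod 37)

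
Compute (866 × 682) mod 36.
32

(866 × 682) = 590612
590612 mod 36 = 32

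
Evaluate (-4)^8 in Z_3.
(-4) ≡ 2 (mod 3). 8 = 8 (binary 1000). Repeated squaring mod 3: 2^1 ≡ 2; 2^2 ≡ 2² = 4 ≡ 1; 2^4 ≡ 1² = 1 ≡ 1; 2^8 ≡ 1² = 1 ≡ 1. So (-4)^8 ≡ 1 (mod 3).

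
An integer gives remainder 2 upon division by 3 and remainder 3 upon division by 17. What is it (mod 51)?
M = 3 × 17 = 51. M₁ = 17, y₁ ≡ 2 (mod 3). M₂ = 3, y₂ ≡ 6 (mod 17). k = 2×17×2 + 3×3×6 ≡ 20 (mod 51). The smallest positive such number is 20.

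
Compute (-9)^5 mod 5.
(-9) ≡ 1 (mod 5). 5 = 4 + 1 (binary 101). Repeated squaring mod 5: 1^1 ≡ 1; 1^2 ≡ 1² = 1 ≡ 1; 1^4 ≡ 1² = 1 ≡ 1. Multiply: (-9)^5 ≡ 1^4 × 1^1 ≡ 1 × 1 (mod 5): 1 × 1 = 1 ≡ 1. So (-9)^5 ≡ 1 (mod 5).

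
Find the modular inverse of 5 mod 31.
5^(-1) ≡ 25 (mod 31). Verification: 5 × 25 = 125 ≡ 1 (mod 31)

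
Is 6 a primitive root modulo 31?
No

To verify, check if 6^(30/q) ≢ 1 (mod 31) for each prime divisor q of 30
Divisors of 30 = 30: [1, 2, 3, 5, 6, 10, 15, 30]
  6^(30/2) = 6^15 ≡ 30 (mod 31)
  6^(30/3) = 6^10 ≡ 25 (mod 31)
  6^(30/5) = 6^6 ≡ 1 (mod 31)
Conclusion: 6 is not a primitive root modulo 31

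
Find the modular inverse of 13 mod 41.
13^(-1) ≡ 19 (mod 41). Verification: 13 × 19 = 247 ≡ 1 (mod 41)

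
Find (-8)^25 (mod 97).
Using repeated squaring. (-8) ≡ 89 (mod 97). 25 = 16 + 8 + 1 (binary 11001). Repeated squaring mod 97: 89^1 ≡ 89; 89^2 ≡ 89² = 7921 ≡ 64; 89^4 ≡ 64² = 4096 ≡ 22; 89^8 ≡ 22² = 484 ≡ 96; 89^16 ≡ 96² = 9216 ≡ 1. Multiply: (-8)^25 ≡ 89^16 × 89^8 × 89^1 ≡ 1 × 96 × 89 (mod 97): 1 × 96 = 96 ≡ 96; 96 × 89 = 8544 ≡ 8. So (-8)^25 ≡ 8 (mod 97).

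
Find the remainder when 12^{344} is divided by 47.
By Fermat: 12^{46} ≡ 1 (mod 47). 344 = 7×46 + 22. So 12^{344} ≡ 12^{22} ≡ 4 (mod 47)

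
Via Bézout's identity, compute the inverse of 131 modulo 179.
Extended GCD: 131(41) + 179(-30) = 1. So 131^(-1) ≡ 41 ≡ 41 (mod 179). Verify: 131 × 41 = 5371 ≡ 1 (mod 179)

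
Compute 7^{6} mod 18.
1

Using successive squaring:
Binary expansion of 6: 110
Powers of 7 mod 18 (each is the square of the previous):
  7^1 ≡ 7 (mod 18)
  7^2 ≡ 7² = 49 ≡ 13 (mod 18)
  7^4 ≡ 13² = 169 ≡ 7 (mod 18)
6 = 4 + 2, so 7^6 = 7^4 × 7^2 ≡ 7 × 13 (mod 18)
Multiplying step by step:
  7 × 13 = 91 ≡ 1 (mod 18)
Result: 7^6 ≡ 1 (mod 18)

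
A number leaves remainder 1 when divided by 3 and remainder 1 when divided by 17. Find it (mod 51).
M = 3 × 17 = 51. M₁ = 17, y₁ ≡ 2 (mod 3). M₂ = 3, y₂ ≡ 6 (mod 17). m = 1×17×2 + 1×3×6 ≡ 1 (mod 51)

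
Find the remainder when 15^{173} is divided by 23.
By Fermat: 15^{22} ≡ 1 (mod 23). 173 = 7×22 + 19. So 15^{173} ≡ 15^{19} ≡ 19 (mod 23)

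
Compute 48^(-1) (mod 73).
48^(-1) ≡ 35 (mod 73). Verification: 48 × 35 = 1680 ≡ 1 (mod 73)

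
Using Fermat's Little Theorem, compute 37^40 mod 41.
By Fermat's Little Theorem, 37^{40} ≡ 1 (mod 41) since 41 is prime and gcd(37, 41) = 1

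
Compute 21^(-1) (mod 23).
21^(-1) ≡ 11 (mod 23). Verification: 21 × 11 = 231 ≡ 1 (mod 23)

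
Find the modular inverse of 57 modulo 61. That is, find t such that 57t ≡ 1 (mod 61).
15

Using Extended Euclidean Algorithm:
gcd(57, 61) = 1
Bezout coefficients: 57 × 15 + 61 × -14 = 1
So 57 × 15 ≡ 1 (mod 61)
The inverse is 15 mod 61 = 15
Verification: 57 × 15 = 855 = 14 × 61 + 1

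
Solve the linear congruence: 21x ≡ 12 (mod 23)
17

Since gcd(21, 23) = 1 divides 12, a solution exists.
Multiply both sides by the inverse of 21 mod 23:
  21^(-1) mod 23 = 11
  x ≡ 11 × 12 ≡ 132 ≡ 17 (mod 23)
Verification: 21 × 17 = 357 = 15 × 23 + 12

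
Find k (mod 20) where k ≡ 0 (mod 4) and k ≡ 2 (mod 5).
M = 4 × 5 = 20. M₁ = 5, y₁ ≡ 1 (mod 4). M₂ = 4, y₂ ≡ 4 (mod 5). k = 0×5×1 + 2×4×4 ≡ 12 (mod 20)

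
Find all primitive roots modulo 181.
Primitive roots mod 181: {2, 10, 18, 21, 23, 24, 28, 41, 47, 50, 53, 54, 57, 58, 63, 66, 69, 76, 77, 78, 83, 84, 85, 90, 91, 96, 97, 98, 103, 104, 105, 112, 115, 118, 123, 124, 127, 128, 131, 134, 140, 153, 157, 158, 160, 163, 171, 179}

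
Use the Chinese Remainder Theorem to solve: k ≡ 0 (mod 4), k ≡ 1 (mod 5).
M = 4 × 5 = 20. M₁ = 5, y₁ ≡ 1 (mod 4). M₂ = 4, y₂ ≡ 4 (mod 5). k = 0×5×1 + 1×4×4 ≡ 16 (mod 20)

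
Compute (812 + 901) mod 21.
12

(812 + 901) = 1713
1713 mod 21 = 12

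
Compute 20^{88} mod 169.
113

Using successive squaring:
Binary expansion of 88: 1011000
Powers of 20 mod 169 (each is the square of the previous):
  20^1 ≡ 20 (mod 169)
  20^2 ≡ 20² = 400 ≡ 62 (mod 169)
  20^4 ≡ 62² = 3844 ≡ 126 (mod 169)
  20^8 ≡ 126² = 15876 ≡ 159 (mod 169)
  20^16 ≡ 159² = 25281 ≡ 100 (mod 169)
  20^32 ≡ 100² = 10000 ≡ 29 (mod 169)
  20^64 ≡ 29² = 841 ≡ 165 (mod 169)
88 = 64 + 16 + 8, so 20^88 = 20^64 × 20^16 × 20^8 ≡ 165 × 100 × 159 (mod 169)
Multiplying step by step:
  165 × 100 = 16500 ≡ 107 (mod 169)
  107 × 159 = 17013 ≡ 113 (mod 169)
Result: 20^88 ≡ 113 (mod 169)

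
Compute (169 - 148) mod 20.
1

(169 - 148) = 21
21 mod 20 = 1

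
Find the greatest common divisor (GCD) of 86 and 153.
1

Using the Euclidean algorithm:
86 = 0 × 153 + 86
153 = 1 × 86 + 67
86 = 1 × 67 + 19
67 = 3 × 19 + 10
19 = 1 × 10 + 9
10 = 1 × 9 + 1
9 = 9 × 1 + 0

GCD(86, 153) = 1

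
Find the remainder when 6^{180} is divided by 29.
By Fermat: 6^{28} ≡ 1 (mod 29). 180 = 6×28 + 12. So 6^{180} ≡ 6^{12} ≡ 25 (mod 29)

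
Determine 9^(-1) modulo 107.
9^(-1) ≡ 12 (mod 107). Verification: 9 × 12 = 108 ≡ 1 (mod 107)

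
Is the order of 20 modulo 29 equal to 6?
No, the actual order is 7, not 6.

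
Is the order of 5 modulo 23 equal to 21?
No, the actual order is 22, not 21.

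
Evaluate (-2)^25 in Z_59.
Using repeated squaring. (-2) ≡ 57 (mod 59). 25 = 16 + 8 + 1 (binary 11001). Repeated squaring mod 59: 57^1 ≡ 57; 57^2 ≡ 57² = 3249 ≡ 4; 57^4 ≡ 4² = 16 ≡ 16; 57^8 ≡ 16² = 256 ≡ 20; 57^16 ≡ 20² = 400 ≡ 46. Multiply: (-2)^25 ≡ 57^16 × 57^8 × 57^1 ≡ 46 × 20 × 57 (mod 59): 46 × 20 = 920 ≡ 35; 35 × 57 = 1995 ≡ 48. So (-2)^25 ≡ 48 (mod 59).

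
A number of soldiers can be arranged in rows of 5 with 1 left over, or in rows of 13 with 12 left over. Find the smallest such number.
M = 5 × 13 = 65. M₁ = 13, y₁ ≡ 2 (mod 5). M₂ = 5, y₂ ≡ 8 (mod 13). k = 1×13×2 + 12×5×8 ≡ 51 (mod 65). The smallest positive such number is 51.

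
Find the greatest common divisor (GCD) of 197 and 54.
1

Using the Euclidean algorithm:
197 = 3 × 54 + 35
54 = 1 × 35 + 19
35 = 1 × 19 + 16
19 = 1 × 16 + 3
16 = 5 × 3 + 1
3 = 3 × 1 + 0

GCD(197, 54) = 1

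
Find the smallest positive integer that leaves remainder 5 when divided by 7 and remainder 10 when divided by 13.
M = 7 × 13 = 91. M₁ = 13, y₁ ≡ 6 (mod 7). M₂ = 7, y₂ ≡ 2 (mod 13). x = 5×13×6 + 10×7×2 ≡ 75 (mod 91). The smallest positive such number is 75.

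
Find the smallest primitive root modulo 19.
2

A primitive root g modulo p has order p-1 = 18
Prime divisors of 18: [2, 3]
g is a primitive root iff g^(18/q) ≢ 1 (mod 19) for each prime divisor q
Testing small values:
  g = 2: 2^9 ≡ 18, 2^6 ≡ 7 (mod 19) → none is 1, primitive root!
The smallest primitive root is 2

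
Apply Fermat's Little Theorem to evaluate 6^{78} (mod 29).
23

By Fermat's Little Theorem, a^(p-1) ≡ 1 (mod p) for prime p and gcd(a, p) = 1
Here p = 29, so 6^28 ≡ 1 (mod 29)
We can reduce the exponent: 78 mod 28 = 22
So 6^78 ≡ 6^22 (mod 29)
Computing: 6^22 mod 29 = 23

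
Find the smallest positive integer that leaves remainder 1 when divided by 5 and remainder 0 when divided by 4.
M = 5 × 4 = 20. M₁ = 4, y₁ ≡ 4 (mod 5). M₂ = 5, y₂ ≡ 1 (mod 4). z = 1×4×4 + 0×5×1 ≡ 16 (mod 20). The smallest positive such number is 16.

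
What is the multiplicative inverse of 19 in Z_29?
19^(-1) ≡ 26 (mod 29). Verification: 19 × 26 = 494 ≡ 1 (mod 29)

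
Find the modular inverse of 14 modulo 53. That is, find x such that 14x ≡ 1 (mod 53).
19

Using Extended Euclidean Algorithm:
gcd(14, 53) = 1
Bezout coefficients: 14 × 19 + 53 × -5 = 1
So 14 × 19 ≡ 1 (mod 53)
The inverse is 19 mod 53 = 19
Verification: 14 × 19 = 266 = 5 × 53 + 1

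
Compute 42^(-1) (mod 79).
32

Using Extended Euclidean Algorithm:
gcd(42, 79) = 1
Bezout coefficients: 42 × 32 + 79 × -17 = 1
So 42 × 32 ≡ 1 (mod 79)
The inverse is 32 mod 79 = 32
Verification: 42 × 32 = 1344 = 17 × 79 + 1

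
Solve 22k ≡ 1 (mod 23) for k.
22^(-1) ≡ 22 (mod 23). Verification: 22 × 22 = 484 ≡ 1 (mod 23)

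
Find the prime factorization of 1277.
1277

Divide by primes starting from smallest:
1277 ÷ 1277 = 1

1277 = 1277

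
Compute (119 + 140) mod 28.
7

(119 + 140) = 259
259 mod 28 = 7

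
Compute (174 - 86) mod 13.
10

(174 - 86) = 88
88 mod 13 = 10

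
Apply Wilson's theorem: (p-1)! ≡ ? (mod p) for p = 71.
By Wilson's theorem, (70)! ≡ -1 ≡ 70 (mod 71)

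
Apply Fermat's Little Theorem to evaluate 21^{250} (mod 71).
32

By Fermat's Little Theorem, a^(p-1) ≡ 1 (mod p) for prime p and gcd(a, p) = 1
Here p = 71, so 21^70 ≡ 1 (mod 71)
We can reduce the exponent: 250 mod 70 = 40
So 21^250 ≡ 21^40 (mod 71)
Computing: 21^40 mod 71 = 32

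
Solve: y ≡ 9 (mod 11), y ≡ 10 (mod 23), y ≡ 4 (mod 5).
M = 11 × 23 × 5 = 1265. M₁ = 115, y₁ ≡ 9 (mod 11). M₂ = 55, y₂ ≡ 18 (mod 23). M₃ = 253, y₃ ≡ 2 (mod 5). y = 9×115×9 + 10×55×18 + 4×253×2 ≡ 999 (mod 1265)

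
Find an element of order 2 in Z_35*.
6 has order 2 mod 35 since 6^{2} ≡ 1 (mod 35) and no smaller power works.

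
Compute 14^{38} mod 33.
16

Using successive squaring:
Binary expansion of 38: 100110
Powers of 14 mod 33 (each is the square of the previous):
  14^1 ≡ 14 (mod 33)
  14^2 ≡ 14² = 196 ≡ 31 (mod 33)
  14^4 ≡ 31² = 961 ≡ 4 (mod 33)
  14^8 ≡ 4² = 16 ≡ 16 (mod 33)
  14^16 ≡ 16² = 256 ≡ 25 (mod 33)
  14^32 ≡ 25² = 625 ≡ 31 (mod 33)
38 = 32 + 4 + 2, so 14^38 = 14^32 × 14^4 × 14^2 ≡ 31 × 4 × 31 (mod 33)
Multiplying step by step:
  31 × 4 = 124 ≡ 25 (mod 33)
  25 × 31 = 775 ≡ 16 (mod 33)
Result: 14^38 ≡ 16 (mod 33)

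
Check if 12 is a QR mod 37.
By Euler's criterion: 12^{18} ≡ 1 (mod 37). Since this equals 1, 12 is a QR.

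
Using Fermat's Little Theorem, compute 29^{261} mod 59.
1

By Fermat's Little Theorem, a^(p-1) ≡ 1 (mod p) for prime p and gcd(a, p) = 1
Here p = 59, so 29^58 ≡ 1 (mod 59)
We can reduce the exponent: 261 mod 58 = 29
So 29^261 ≡ 29^29 (mod 59)
Computing: 29^29 mod 59 = 1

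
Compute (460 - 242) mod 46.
34

(460 - 242) = 218
218 mod 46 = 34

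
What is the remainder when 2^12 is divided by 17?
Using repeated squaring. 12 = 8 + 4 (binary 1100). Repeated squaring mod 17: 2^1 ≡ 2; 2^2 ≡ 2² = 4 ≡ 4; 2^4 ≡ 4² = 16 ≡ 16; 2^8 ≡ 16² = 256 ≡ 1. Multiply: 2^12 = 2^8 × 2^4 ≡ 1 × 16 (mod 17): 1 × 16 = 16 ≡ 16. So 2^12 ≡ 16 (mod 17).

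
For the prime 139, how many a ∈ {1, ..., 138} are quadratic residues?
For prime 139, there are (p-1)/2 = (139-1)/2 = 69 quadratic residues (excluding 0).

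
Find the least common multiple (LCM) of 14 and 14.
14

First find GCD(14, 14) using the Euclidean algorithm:
14 = 1 × 14 + 0
GCD(14, 14) = 14

LCM formula: LCM(a, b) = (a × b) / GCD(a, b)
LCM(14, 14) = (14 × 14) / 14
LCM(14, 14) = 196 / 14
LCM(14, 14) = 14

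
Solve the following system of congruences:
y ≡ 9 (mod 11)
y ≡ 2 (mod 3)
20

Using the Chinese Remainder Theorem:
M = product of moduli = 33
For equation 1: M_1 = 3, 3 ≡ 3 (mod 11), inverse of 3 mod 11 is 4 (check: 3 × 4 = 12 ≡ 1 (mod 11))
For equation 2: M_2 = 11, 11 ≡ 2 (mod 3), inverse of 11 mod 3 is 2 (check: 2 × 2 = 4 ≡ 1 (mod 3))
Combine: y ≡ Σ r_i×M_i×(M_i⁻¹ mod m_i) = 9×3×4 + 2×11×2 = 108 + 44 = 152
152 mod 33 = 20
y ≡ 20 (mod 33)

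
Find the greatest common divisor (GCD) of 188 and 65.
1

Using the Euclidean algorithm:
188 = 2 × 65 + 58
65 = 1 × 58 + 7
58 = 8 × 7 + 2
7 = 3 × 2 + 1
2 = 2 × 1 + 0

GCD(188, 65) = 1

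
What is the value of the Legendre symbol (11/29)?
(11/29) = 11^{14} mod 29 = -1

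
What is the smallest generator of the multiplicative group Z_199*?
p - 1 = 198 has prime divisors 2, 3, 11. h is a primitive root mod 199 iff h^(198/q) ≢ 1 (mod 199) for each such q.
h = 2: 2^99 ≡ 1, 2^66 ≡ 106, 2^18 ≡ 61 (mod 199); 2^99 ≡ 1, so not a primitive root.
h = 3: 3^99 ≡ 198, 3^66 ≡ 106, 3^18 ≡ 125 (mod 199); none is 1, so 3 has order 198 and is a primitive root.
The smallest primitive root mod 199 is g = 3.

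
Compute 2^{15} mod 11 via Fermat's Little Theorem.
10

By Fermat's Little Theorem, a^(p-1) ≡ 1 (mod p) for prime p and gcd(a, p) = 1
Here p = 11, so 2^10 ≡ 1 (mod 11)
We can reduce the exponent: 15 mod 10 = 5
So 2^15 ≡ 2^5 (mod 11)
Computing: 2^5 mod 11 = 10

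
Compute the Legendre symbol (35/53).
(35/53) = 35^{26} mod 53 = -1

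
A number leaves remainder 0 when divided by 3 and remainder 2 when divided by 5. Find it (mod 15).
M = 3 × 5 = 15. M₁ = 5, y₁ ≡ 2 (mod 3). M₂ = 3, y₂ ≡ 2 (mod 5). t = 0×5×2 + 2×3×2 ≡ 12 (mod 15)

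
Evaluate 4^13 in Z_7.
Using Fermat: 4^{6} ≡ 1 (mod 7). 13 ≡ 1 (mod 6). So 4^{13} ≡ 4^{1} ≡ 4 (mod 7)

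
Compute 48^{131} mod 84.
48

Using successive squaring:
Binary expansion of 131: 10000011
Powers of 48 mod 84 (each is the square of the previous):
  48^1 ≡ 48 (mod 84)
  48^2 ≡ 48² = 2304 ≡ 36 (mod 84)
  48^4 ≡ 36² = 1296 ≡ 36 (mod 84)
  48^8 ≡ 36² = 1296 ≡ 36 (mod 84)
  48^16 ≡ 36² = 1296 ≡ 36 (mod 84)
  48^32 ≡ 36² = 1296 ≡ 36 (mod 84)
  48^64 ≡ 36² = 1296 ≡ 36 (mod 84)
  48^128 ≡ 36² = 1296 ≡ 36 (mod 84)
131 = 128 + 2 + 1, so 48^131 = 48^128 × 48^2 × 48^1 ≡ 36 × 36 × 48 (mod 84)
Multiplying step by step:
  36 × 36 = 1296 ≡ 36 (mod 84)
  36 × 48 = 1728 ≡ 48 (mod 84)
Result: 48^131 ≡ 48 (mod 84)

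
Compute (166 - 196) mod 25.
20

(166 - 196) = -30
-30 mod 25 = 20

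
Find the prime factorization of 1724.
2^2 × 431

Divide by primes starting from smallest:
1724 ÷ 2 = 862
862 ÷ 2 = 431
431 ÷ 431 = 1

1724 = 2^2 × 431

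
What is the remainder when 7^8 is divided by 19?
8 = 8 (binary 1000). Repeated squaring mod 19: 7^1 ≡ 7; 7^2 ≡ 7² = 49 ≡ 11; 7^4 ≡ 11² = 121 ≡ 7; 7^8 ≡ 7² = 49 ≡ 11. So 7^8 ≡ 11 (mod 19).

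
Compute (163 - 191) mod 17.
6

(163 - 191) = -28
-28 mod 17 = 6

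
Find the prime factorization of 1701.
3^5 × 7

Divide by primes starting from smallest:
1701 ÷ 3 = 567
567 ÷ 3 = 189
189 ÷ 3 = 63
63 ÷ 3 = 21
21 ÷ 3 = 7
7 ÷ 7 = 1

1701 = 3^5 × 7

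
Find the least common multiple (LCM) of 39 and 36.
468

First find GCD(39, 36) using the Euclidean algorithm:
39 = 1 × 36 + 3
36 = 12 × 3 + 0
GCD(39, 36) = 3

LCM formula: LCM(a, b) = (a × b) / GCD(a, b)
LCM(39, 36) = (39 × 36) / 3
LCM(39, 36) = 1404 / 3
LCM(39, 36) = 468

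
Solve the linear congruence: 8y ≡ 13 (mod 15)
11

Since gcd(8, 15) = 1 divides 13, a solution exists.
Multiply both sides by the inverse of 8 mod 15:
  8^(-1) mod 15 = 2
  x ≡ 2 × 13 ≡ 26 ≡ 11 (mod 15)
Verification: 8 × 11 = 88 = 5 × 15 + 13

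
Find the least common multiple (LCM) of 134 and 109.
14606

First find GCD(134, 109) using the Euclidean algorithm:
134 = 1 × 109 + 25
109 = 4 × 25 + 9
25 = 2 × 9 + 7
9 = 1 × 7 + 2
7 = 3 × 2 + 1
2 = 2 × 1 + 0
GCD(134, 109) = 1

LCM formula: LCM(a, b) = (a × b) / GCD(a, b)
LCM(134, 109) = (134 × 109) / 1
LCM(134, 109) = 14606 / 1
LCM(134, 109) = 14606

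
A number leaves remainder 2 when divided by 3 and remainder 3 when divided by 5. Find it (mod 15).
M = 3 × 5 = 15. M₁ = 5, y₁ ≡ 2 (mod 3). M₂ = 3, y₂ ≡ 2 (mod 5). k = 2×5×2 + 3×3×2 ≡ 8 (mod 15)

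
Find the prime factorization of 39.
3 × 13

Divide by primes starting from smallest:
39 ÷ 3 = 13
13 ÷ 13 = 1

39 = 3 × 13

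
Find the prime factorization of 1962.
2 × 3^2 × 109

Divide by primes starting from smallest:
1962 ÷ 2 = 981
981 ÷ 3 = 327
327 ÷ 3 = 109
109 ÷ 109 = 1

1962 = 2 × 3^2 × 109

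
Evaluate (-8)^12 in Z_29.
Using repeated squaring. (-8) ≡ 21 (mod 29). 12 = 8 + 4 (binary 1100). Repeated squaring mod 29: 21^1 ≡ 21; 21^2 ≡ 21² = 441 ≡ 6; 21^4 ≡ 6² = 36 ≡ 7; 21^8 ≡ 7² = 49 ≡ 20. Multiply: (-8)^12 ≡ 21^8 × 21^4 ≡ 20 × 7 (mod 29): 20 × 7 = 140 ≡ 24. So (-8)^12 ≡ 24 (mod 29).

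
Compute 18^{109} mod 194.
186

Using successive squaring:
Binary expansion of 109: 1101101
Powers of 18 mod 194 (each is the square of the previous):
  18^1 ≡ 18 (mod 194)
  18^2 ≡ 18² = 324 ≡ 130 (mod 194)
  18^4 ≡ 130² = 16900 ≡ 22 (mod 194)
  18^8 ≡ 22² = 484 ≡ 96 (mod 194)
  18^16 ≡ 96² = 9216 ≡ 98 (mod 194)
  18^32 ≡ 98² = 9604 ≡ 98 (mod 194)
  18^64 ≡ 98² = 9604 ≡ 98 (mod 194)
109 = 64 + 32 + 8 + 4 + 1, so 18^109 = 18^64 × 18^32 × 18^8 × 18^4 × 18^1 ≡ 98 × 98 × 96 × 22 × 18 (mod 194)
Multiplying step by step:
  98 × 98 = 9604 ≡ 98 (mod 194)
  98 × 96 = 9408 ≡ 96 (mod 194)
  96 × 22 = 2112 ≡ 172 (mod 194)
  172 × 18 = 3096 ≡ 186 (mod 194)
Result: 18^109 ≡ 186 (mod 194)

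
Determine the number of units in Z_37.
36

Prime factorization: 37 = 37
Using the formula φ(n) = n × Π(1 - 1/p) for each prime factor p:
φ(37) = 37 × (1 - 1/37)
φ(37) = 36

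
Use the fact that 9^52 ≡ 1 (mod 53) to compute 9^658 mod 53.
By Fermat: 9^{52} ≡ 1 (mod 53). 658 ≡ 34 (mod 52). So 9^{658} ≡ 9^{34} ≡ 15 (mod 53)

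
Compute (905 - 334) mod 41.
38

(905 - 334) = 571
571 mod 41 = 38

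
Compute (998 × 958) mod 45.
14

(998 × 958) = 956084
956084 mod 45 = 14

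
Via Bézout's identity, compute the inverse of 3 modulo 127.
Extended GCD: 3(-42) + 127(1) = 1. So 3^(-1) ≡ 85 ≡ 85 (mod 127). Verify: 3 × 85 = 255 ≡ 1 (mod 127)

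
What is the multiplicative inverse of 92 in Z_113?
43

Using Extended Euclidean Algorithm:
gcd(92, 113) = 1
Bezout coefficients: 92 × 43 + 113 × -35 = 1
So 92 × 43 ≡ 1 (mod 113)
The inverse is 43 mod 113 = 43
Verification: 92 × 43 = 3956 = 35 × 113 + 1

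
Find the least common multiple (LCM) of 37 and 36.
1332

First find GCD(37, 36) using the Euclidean algorithm:
37 = 1 × 36 + 1
36 = 36 × 1 + 0
GCD(37, 36) = 1

LCM formula: LCM(a, b) = (a × b) / GCD(a, b)
LCM(37, 36) = (37 × 36) / 1
LCM(37, 36) = 1332 / 1
LCM(37, 36) = 1332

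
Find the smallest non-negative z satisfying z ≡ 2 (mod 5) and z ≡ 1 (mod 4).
M = 5 × 4 = 20. M₁ = 4, y₁ ≡ 4 (mod 5). M₂ = 5, y₂ ≡ 1 (mod 4). z = 2×4×4 + 1×5×1 ≡ 17 (mod 20)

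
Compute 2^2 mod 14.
2 = 2 (binary 10). Repeated squaring mod 14: 2^1 ≡ 2; 2^2 ≡ 2² = 4 ≡ 4. So 2^2 ≡ 4 (mod 14).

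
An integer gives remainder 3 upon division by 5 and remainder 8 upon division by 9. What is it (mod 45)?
M = 5 × 9 = 45. M₁ = 9, y₁ ≡ 4 (mod 5). M₂ = 5, y₂ ≡ 2 (mod 9). x = 3×9×4 + 8×5×2 ≡ 8 (mod 45). The smallest positive such number is 8.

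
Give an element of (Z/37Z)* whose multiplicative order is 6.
11 has order 6 mod 37 since 11^{6} ≡ 1 (mod 37) and no smaller power works.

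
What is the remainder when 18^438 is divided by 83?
Using Fermat: 18^{82} ≡ 1 (mod 83). 438 ≡ 28 (mod 82). So 18^{438} ≡ 18^{28} ≡ 81 (mod 83)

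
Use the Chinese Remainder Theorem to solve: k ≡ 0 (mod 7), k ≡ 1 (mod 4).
M = 7 × 4 = 28. M₁ = 4, y₁ ≡ 2 (mod 7). M₂ = 7, y₂ ≡ 3 (mod 4). k = 0×4×2 + 1×7×3 ≡ 21 (mod 28)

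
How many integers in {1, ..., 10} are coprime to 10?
4

Prime factorization: 10 = 2 × 5
Using the formula φ(n) = n × Π(1 - 1/p) for each prime factor p:
φ(10) = 10 × (1 - 1/2) × (1 - 1/5)
φ(10) = 4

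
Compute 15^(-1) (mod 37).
15^(-1) ≡ 5 (mod 37). Verification: 15 × 5 = 75 ≡ 1 (mod 37)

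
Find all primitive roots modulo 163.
Primitive roots mod 163: {2, 3, 7, 11, 12, 18, 19, 20, 29, 32, 42, 44, 45, 50, 52, 63, 66, 67, 68, 70, 72, 73, 75, 76, 79, 80, 82, 89, 92, 94, 101, 103, 106, 107, 108, 109, 112, 114, 116, 117, 120, 122, 124, 128, 129, 130, 137, 139, 147, 148, 149, 153, 154, 159}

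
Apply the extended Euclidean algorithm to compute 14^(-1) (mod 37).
Extended GCD: 14(8) + 37(-3) = 1. So 14^(-1) ≡ 8 ≡ 8 (mod 37). Verify: 14 × 8 = 112 ≡ 1 (mod 37)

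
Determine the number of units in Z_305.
240

Prime factorization: 305 = 5 × 61
Using the formula φ(n) = n × Π(1 - 1/p) for each prime factor p:
φ(305) = 305 × (1 - 1/5) × (1 - 1/61)
φ(305) = 240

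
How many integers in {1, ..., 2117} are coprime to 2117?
2016

Prime factorization: 2117 = 29 × 73
Using the formula φ(n) = n × Π(1 - 1/p) for each prime factor p:
φ(2117) = 2117 × (1 - 1/29) × (1 - 1/73)
φ(2117) = 2016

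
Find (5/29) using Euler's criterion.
(5/29) = 5^{14} mod 29 = 1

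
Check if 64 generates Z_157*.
p - 1 = 156 has prime divisors 2, 3, 13. Check 64^(156/q) mod 157 for each: 64^(156/2) = 64^78 ≡ 1, 64^(156/3) = 64^52 ≡ 1, 64^(156/13) = 64^12 ≡ 130 (mod 157). Since 64^78 ≡ 1 (mod 157), the order of 64 divides 78 (in fact the order is 26) ≠ 156, so it is not a primitive root.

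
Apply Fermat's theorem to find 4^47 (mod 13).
By Fermat: 4^{12} ≡ 1 (mod 13). 47 = 3×12 + 11. So 4^{47} ≡ 4^{11} ≡ 10 (mod 13)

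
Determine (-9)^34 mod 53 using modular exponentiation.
Using repeated squaring. (-9) ≡ 44 (mod 53). 34 = 32 + 2 (binary 100010). Repeated squaring mod 53: 44^1 ≡ 44; 44^2 ≡ 44² = 1936 ≡ 28; 44^4 ≡ 28² = 784 ≡ 42; 44^8 ≡ 42² = 1764 ≡ 15; 44^16 ≡ 15² = 225 ≡ 13; 44^32 ≡ 13² = 169 ≡ 10. Multiply: (-9)^34 ≡ 44^32 × 44^2 ≡ 10 × 28 (mod 53): 10 × 28 = 280 ≡ 15. So (-9)^34 ≡ 15 (mod 53).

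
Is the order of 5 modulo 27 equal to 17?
No, the actual order is 18, not 17.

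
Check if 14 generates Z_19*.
p - 1 = 18 has prime divisors 2, 3. Check 14^(18/q) mod 19 for each: 14^(18/2) = 14^9 ≡ 18, 14^(18/3) = 14^6 ≡ 7 (mod 19). None of these is 1, so 14 has order 18 = φ(19), so it is a primitive root mod 19.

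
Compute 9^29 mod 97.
Using repeated squaring. 29 = 16 + 8 + 4 + 1 (binary 11101). Repeated squaring mod 97: 9^1 ≡ 9; 9^2 ≡ 9² = 81 ≡ 81; 9^4 ≡ 81² = 6561 ≡ 62; 9^8 ≡ 62² = 3844 ≡ 61; 9^16 ≡ 61² = 3721 ≡ 35. Multiply: 9^29 = 9^16 × 9^8 × 9^4 × 9^1 ≡ 35 × 61 × 62 × 9 (mod 97): 35 × 61 = 2135 ≡ 1; 1 × 62 = 62 ≡ 62; 62 × 9 = 558 ≡ 73. So 9^29 ≡ 73 (mod 97).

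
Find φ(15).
8

Prime factorization: 15 = 3 × 5
Using the formula φ(n) = n × Π(1 - 1/p) for each prime factor p:
φ(15) = 15 × (1 - 1/3) × (1 - 1/5)
φ(15) = 8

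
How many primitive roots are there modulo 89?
40

The number of primitive roots modulo p is φ(p-1) = φ(88)
φ(88) = 40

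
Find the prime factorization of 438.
2 × 3 × 73

Divide by primes starting from smallest:
438 ÷ 2 = 219
219 ÷ 3 = 73
73 ÷ 73 = 1

438 = 2 × 3 × 73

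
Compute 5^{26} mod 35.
25

Using successive squaring:
Binary expansion of 26: 11010
Powers of 5 mod 35 (each is the square of the previous):
  5^1 ≡ 5 (mod 35)
  5^2 ≡ 5² = 25 ≡ 25 (mod 35)
  5^4 ≡ 25² = 625 ≡ 30 (mod 35)
  5^8 ≡ 30² = 900 ≡ 25 (mod 35)
  5^16 ≡ 25² = 625 ≡ 30 (mod 35)
26 = 16 + 8 + 2, so 5^26 = 5^16 × 5^8 × 5^2 ≡ 30 × 25 × 25 (mod 35)
Multiplying step by step:
  30 × 25 = 750 ≡ 15 (mod 35)
  15 × 25 = 375 ≡ 25 (mod 35)
Result: 5^26 ≡ 25 (mod 35)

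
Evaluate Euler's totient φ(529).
506

Prime factorization: 529 = 23^2
Using the formula φ(n) = n × Π(1 - 1/p) for each prime factor p:
φ(529) = 529 × (1 - 1/23)
φ(529) = 506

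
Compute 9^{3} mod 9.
0

Using successive squaring:
Binary expansion of 3: 11
Powers of 9 mod 9 (each is the square of the previous):
  9^1 ≡ 0 (mod 9)
  9^2 ≡ 0² = 0 ≡ 0 (mod 9)
3 = 2 + 1, so 9^3 = 9^2 × 9^1 ≡ 0 × 0 (mod 9)
Multiplying step by step:
  0 × 0 = 0 ≡ 0 (mod 9)
Result: 9^3 ≡ 0 (mod 9)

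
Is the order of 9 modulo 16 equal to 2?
Yes, ord_16(9) = 2.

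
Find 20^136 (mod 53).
Using Fermat: 20^{52} ≡ 1 (mod 53). 136 ≡ 32 (mod 52). So 20^{136} ≡ 20^{32} ≡ 44 (mod 53)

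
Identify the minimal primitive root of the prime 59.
p - 1 = 58 has prime divisors 2, 29. h is a primitive root mod 59 iff h^(58/q) ≢ 1 (mod 59) for each such q.
h = 2: 2^29 ≡ 58, 2^2 ≡ 4 (mod 59); none is 1, so 2 has order 58 and is a primitive root.
The smallest primitive root mod 59 is g = 2.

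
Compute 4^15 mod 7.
Using Fermat: 4^{6} ≡ 1 (mod 7). 15 ≡ 3 (mod 6). So 4^{15} ≡ 4^{3} ≡ 1 (mod 7)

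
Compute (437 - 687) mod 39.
23

(437 - 687) = -250
-250 mod 39 = 23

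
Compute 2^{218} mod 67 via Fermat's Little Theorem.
26

By Fermat's Little Theorem, a^(p-1) ≡ 1 (mod p) for prime p and gcd(a, p) = 1
Here p = 67, so 2^66 ≡ 1 (mod 67)
We can reduce the exponent: 218 mod 66 = 20
So 2^218 ≡ 2^20 (mod 67)
Computing: 2^20 mod 67 = 26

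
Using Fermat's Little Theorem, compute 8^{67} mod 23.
8

By Fermat's Little Theorem, a^(p-1) ≡ 1 (mod p) for prime p and gcd(a, p) = 1
Here p = 23, so 8^22 ≡ 1 (mod 23)
We can reduce the exponent: 67 mod 22 = 1
So 8^67 ≡ 8^1 (mod 23)
Computing: 8^1 mod 23 = 8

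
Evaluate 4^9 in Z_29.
9 = 8 + 1 (binary 1001). Repeated squaring mod 29: 4^1 ≡ 4; 4^2 ≡ 4² = 16 ≡ 16; 4^4 ≡ 16² = 256 ≡ 24; 4^8 ≡ 24² = 576 ≡ 25. Multiply: 4^9 = 4^8 × 4^1 ≡ 25 × 4 (mod 29): 25 × 4 = 100 ≡ 13. So 4^9 ≡ 13 (mod 29).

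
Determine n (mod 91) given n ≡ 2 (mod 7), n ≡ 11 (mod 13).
37

Using the Chinese Remainder Theorem:
M = product of moduli = 91
For equation 1: M_1 = 13, 13 ≡ 6 (mod 7), inverse of 13 mod 7 is 6 (check: 6 × 6 = 36 ≡ 1 (mod 7))
For equation 2: M_2 = 7, 7 ≡ 7 (mod 13), inverse of 7 mod 13 is 2 (check: 7 × 2 = 14 ≡ 1 (mod 13))
Combine: n ≡ Σ r_i×M_i×(M_i⁻¹ mod m_i) = 2×13×6 + 11×7×2 = 156 + 154 = 310
310 mod 91 = 37
n ≡ 37 (mod 91)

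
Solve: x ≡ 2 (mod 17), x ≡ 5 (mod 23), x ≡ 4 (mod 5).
M = 17 × 23 × 5 = 1955. M₁ = 115, y₁ ≡ 4 (mod 17). M₂ = 85, y₂ ≡ 13 (mod 23). M₃ = 391, y₃ ≡ 1 (mod 5). x = 2×115×4 + 5×85×13 + 4×391×1 ≡ 189 (mod 1955)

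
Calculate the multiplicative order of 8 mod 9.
Powers of 8 mod 9: 8^1≡8, 8^2≡1. Order = 2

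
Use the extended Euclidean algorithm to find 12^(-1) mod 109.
Extended GCD: 12(-9) + 109(1) = 1. So 12^(-1) ≡ 100 ≡ 100 (mod 109). Verify: 12 × 100 = 1200 ≡ 1 (mod 109)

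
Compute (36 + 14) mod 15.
5

(36 + 14) = 50
50 mod 15 = 5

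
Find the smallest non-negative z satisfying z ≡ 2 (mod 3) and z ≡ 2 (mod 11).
M = 3 × 11 = 33. M₁ = 11, y₁ ≡ 2 (mod 3). M₂ = 3, y₂ ≡ 4 (mod 11). z = 2×11×2 + 2×3×4 ≡ 2 (mod 33)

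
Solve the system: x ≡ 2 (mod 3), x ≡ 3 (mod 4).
M = 3 × 4 = 12. M₁ = 4, y₁ ≡ 1 (mod 3). M₂ = 3, y₂ ≡ 3 (mod 4). x = 2×4×1 + 3×3×3 ≡ 11 (mod 12)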